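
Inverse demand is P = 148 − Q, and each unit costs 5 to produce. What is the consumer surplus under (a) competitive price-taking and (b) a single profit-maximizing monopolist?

Under competition P = MC = 5, so Q = (148 − 5)/1 = 143.
CS = ½·(148 − 5)·143 = 10224.5.
Monopoly sets MR = MC: 148 − 2Q = 5 ⇒ Q = 71.5, P = 148 − 71.5 = 76.5.
CS = ½·(148 − 76.5)·71.5 = 2556.125.

Competition: CS = 10224.5; Monopoly: CS = 2556.125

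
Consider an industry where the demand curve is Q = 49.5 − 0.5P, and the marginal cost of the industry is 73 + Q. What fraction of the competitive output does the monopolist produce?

Q_m/Q_c = 0.6

Inverting demand: P = 99 − 2Q.
A monopolist chooses Q where MR = MC. MR = 99 − 4Q; setting this equal to 73 + Q gives Q = 5.2 and P = 88.6.
Competitive equilibrium sets price equal to marginal cost: 99 − 2Q = 73 + Q, so Q = 26/3 and P = 245/3.
Ratio Q_m/Q_c = 5.2/(26/3) = 0.6.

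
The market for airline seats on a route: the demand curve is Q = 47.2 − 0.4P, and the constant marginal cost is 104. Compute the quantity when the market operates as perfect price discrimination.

Q = 5.6

Inverting demand: P = 118 − 2.5Q.
Under first-degree price discrimination the firm charges each unit its demand price and produces up to where P = MC, i.e. Q = 5.6. Consumer surplus is zero; producer surplus equals total surplus.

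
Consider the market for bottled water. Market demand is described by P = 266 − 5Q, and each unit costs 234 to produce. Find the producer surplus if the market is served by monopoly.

PS = 51.2

The monopolist equates marginal revenue to marginal cost: 266 − 10Q = 234, so Q = 3.2. From demand, P = 250.
PS = (250 − 234)·3.2 = 51.2.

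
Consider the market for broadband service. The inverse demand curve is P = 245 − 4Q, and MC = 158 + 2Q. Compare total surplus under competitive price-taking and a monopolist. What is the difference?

Under competition P = MC: 245 − 4Q = 158 + 2Q ⇒ Q = 14.5, P = 187.
CS = ½·(245 − 187)·14.5 = 420.5; PS = (187·14.5 − 158·14.5 − ½·2·14.5²) = 210.25; TS = 630.75.
Monopoly sets MR = MC: 245 − 8Q = 158 + 2Q ⇒ Q = 8.7, P = 245 − 4·8.7 = 210.2.
CS = ½·(245 − 210.2)·8.7 = 151.38; PS = (210.2·8.7 − 158·8.7 − ½·2·8.7²) = 378.45; TS = 529.83.
Change in total surplus: 529.83 − 630.75 = −100.92.

Total surplus falls by 100.92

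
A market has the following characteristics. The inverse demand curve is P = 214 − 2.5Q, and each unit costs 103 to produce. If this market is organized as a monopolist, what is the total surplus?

A monopolist chooses Q where MR = MC. MR = 214 − 5Q; setting this equal to 103 gives Q = 22.2 and P = 158.5.
CS = ½·(214 − 158.5)·22.2 = 616.05; PS = (158.5 − 103)·22.2 = 1232.1; TS = 1848.15.

TS = 1848.15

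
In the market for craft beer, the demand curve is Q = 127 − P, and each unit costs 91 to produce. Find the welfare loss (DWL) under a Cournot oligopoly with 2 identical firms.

DWL = 72

Inverting demand: P = 127 − Q.
Perfect competition: P = MC = 91, so 127 − Q = 91 and Q = 36.
With 2 symmetric Cournot firms, each firm's FOC gives 127 − 3q = 91, so q = 12, Q = 2·12 = 24, and P = 103.
DWL is the triangle between Q = 24 and Q = 36: ½·(36 − 24)·(103 − 91) = 72.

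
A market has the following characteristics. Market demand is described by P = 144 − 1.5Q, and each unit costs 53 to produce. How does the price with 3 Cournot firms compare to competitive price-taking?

With 3 symmetric Cournot firms, each firm's FOC gives 144 − 6q = 53, so q = 91/6, Q = 3·91/6 = 45.5, and P = 75.75.
Perfect competition: P = MC = 53, so 144 − 1.5Q = 53 and Q = 182/3.

Cournot: P = 75.75; Competition: P = 53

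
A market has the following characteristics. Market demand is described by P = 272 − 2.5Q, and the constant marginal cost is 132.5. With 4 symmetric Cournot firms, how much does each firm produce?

With 4 symmetric Cournot firms, each firm's FOC gives 272 − 12.5q = 132.5, so q = 11.16, Q = 4·11.16 = 44.64, and P = 160.4.

q_i = 11.16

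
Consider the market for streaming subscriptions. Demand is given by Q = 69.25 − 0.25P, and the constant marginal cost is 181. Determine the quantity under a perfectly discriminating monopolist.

Q = 24

Inverting demand: P = 277 − 4Q.
With perfect price discrimination, output is the efficient level Q = 24 (where demand meets MC), but every buyer pays their willingness to pay: CS = 0 and PS = total surplus.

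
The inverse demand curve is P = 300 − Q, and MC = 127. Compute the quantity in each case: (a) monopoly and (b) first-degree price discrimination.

Monopoly: Q = 86.5; Perfect PD: Q = 173

Monopoly sets MR = MC: 300 − 2Q = 127 ⇒ Q = 86.5, P = 300 − 86.5 = 213.5.
A perfectly discriminating monopolist sells every unit with P(Q) ≥ MC(Q), so output equals the competitive quantity Q = 173. Each buyer pays their reservation price, so CS = 0 and the firm captures all surplus.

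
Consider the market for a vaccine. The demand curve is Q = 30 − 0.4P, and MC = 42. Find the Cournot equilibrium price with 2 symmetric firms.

Inverting demand: P = 75 − 2.5Q.
Cournot with 2 identical firms: the symmetric best-response condition is 75 − 7.5q = 42. Each firm produces q = 4.4, total output Q = 8.8, price P = 53.

P = 53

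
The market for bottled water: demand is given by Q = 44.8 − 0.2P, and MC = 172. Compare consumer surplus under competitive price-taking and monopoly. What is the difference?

Inverting demand: P = 224 − 5Q.
Competitive firms price at marginal cost: P = 172, giving Q = 10.4.
CS = ½·(224 − 172)·10.4 = 270.4.
Monopoly sets MR = MC: 224 − 10Q = 172 ⇒ Q = 5.2, P = 224 − 5·5.2 = 198.
CS = ½·(224 − 198)·5.2 = 67.6.
Change in consumer surplus: 67.6 − 270.4 = −202.8.

CS falls by 202.8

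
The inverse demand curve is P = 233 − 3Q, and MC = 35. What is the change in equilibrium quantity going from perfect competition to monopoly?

Perfect competition: P = MC = 35, so 233 − 3Q = 35 and Q = 66.
A monopolist chooses Q where MR = MC. MR = 233 − 6Q; setting this equal to 35 gives Q = 33 and P = 134.
Change in equilibrium quantity: 33 − 66 = −33.

Equilibrium quantity falls by 33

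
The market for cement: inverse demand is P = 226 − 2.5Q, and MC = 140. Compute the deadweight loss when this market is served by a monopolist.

DWL = 369.8

Competitive firms price at marginal cost: P = 140, giving Q = 34.4.
The monopolist equates marginal revenue to marginal cost: 226 − 5Q = 140, so Q = 17.2. From demand, P = 183.
DWL is the triangle between Q = 17.2 and Q = 34.4: ½·(34.4 − 17.2)·(183 − 140) = 369.8.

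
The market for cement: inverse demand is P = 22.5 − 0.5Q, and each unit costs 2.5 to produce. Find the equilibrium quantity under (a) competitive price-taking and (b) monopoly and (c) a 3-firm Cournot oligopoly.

Under competition P = MC = 2.5, so Q = (22.5 − 2.5)/0.5 = 40.
Monopoly sets MR = MC: 22.5 − Q = 2.5 ⇒ Q = 20, P = 22.5 − 0.5·20 = 12.5.
Cournot with 3 identical firms: the symmetric best-response condition is 22.5 − 2q = 2.5. Each firm produces q = 10, total output Q = 30, price P = 7.5.

Competition: Q = 40; Monopoly: Q = 20; Cournot: Q = 30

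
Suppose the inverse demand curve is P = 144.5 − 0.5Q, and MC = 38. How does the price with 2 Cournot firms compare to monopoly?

Cournot: P = 73.5; Monopoly: P = 91.25

Cournot with 2 identical firms: the symmetric best-response condition is 144.5 − 1.5q = 38. Each firm produces q = 71, total output Q = 142, price P = 73.5.
The monopolist equates marginal revenue to marginal cost: 144.5 − Q = 38, so Q = 106.5. From demand, P = 91.25.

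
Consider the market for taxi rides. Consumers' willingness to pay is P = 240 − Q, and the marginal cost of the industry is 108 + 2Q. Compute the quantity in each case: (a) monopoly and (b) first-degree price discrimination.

Monopoly sets MR = MC: 240 − 2Q = 108 + 2Q ⇒ Q = 33, P = 240 − 33 = 207.
With perfect price discrimination, output is the efficient level Q = 44 (where demand meets MC), but every buyer pays their willingness to pay: CS = 0 and PS = total surplus.

Monopoly: Q = 33; Perfect PD: Q = 44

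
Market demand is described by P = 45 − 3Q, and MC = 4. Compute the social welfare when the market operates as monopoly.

TS = 210.125

A monopolist chooses Q where MR = MC. MR = 45 − 6Q; setting this equal to 4 gives Q = 41/6 and P = 24.5.
CS = ½·(45 − 24.5)·41/6 = 1681/24; PS = (24.5 − 4)·41/6 = 1681/12; TS = 210.125.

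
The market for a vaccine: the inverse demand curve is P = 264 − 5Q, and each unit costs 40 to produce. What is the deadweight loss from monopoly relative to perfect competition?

DWL = 1254.4

Perfect competition: P = MC = 40, so 264 − 5Q = 40 and Q = 44.8.
Monopoly sets MR = MC: 264 − 10Q = 40 ⇒ Q = 22.4, P = 264 − 5·22.4 = 152.
DWL is the triangle between Q = 22.4 and Q = 44.8: ½·(44.8 − 22.4)·(152 − 40) = 1254.4.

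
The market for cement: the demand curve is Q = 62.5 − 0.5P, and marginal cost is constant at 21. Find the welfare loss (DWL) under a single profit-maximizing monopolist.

DWL = 676

Inverting demand: P = 125 − 2Q.
Competitive firms price at marginal cost: P = 21, giving Q = 52.
The monopolist equates marginal revenue to marginal cost: 125 − 4Q = 21, so Q = 26. From demand, P = 73.
DWL is the triangle between Q = 26 and Q = 52: ½·(52 − 26)·(73 − 21) = 676.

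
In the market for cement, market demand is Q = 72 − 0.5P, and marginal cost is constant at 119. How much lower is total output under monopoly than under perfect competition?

Total output falls by 6.25

Inverting demand: P = 144 − 2Q.
Perfect competition: P = MC = 119, so 144 − 2Q = 119 and Q = 12.5.
A monopolist chooses Q where MR = MC. MR = 144 − 4Q; setting this equal to 119 gives Q = 6.25 and P = 131.5.
Change in total output: 6.25 − 12.5 = −6.25.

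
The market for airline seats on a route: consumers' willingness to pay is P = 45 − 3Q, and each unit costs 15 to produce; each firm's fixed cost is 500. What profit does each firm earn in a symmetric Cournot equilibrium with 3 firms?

π_i = −481.25

With 3 symmetric Cournot firms, each firm's FOC gives 45 − 12q = 15, so q = 2.5, Q = 3·2.5 = 7.5, and P = 22.5.
Each firm's profit = (22.5 − 15)·2.5 − 500 = −481.25.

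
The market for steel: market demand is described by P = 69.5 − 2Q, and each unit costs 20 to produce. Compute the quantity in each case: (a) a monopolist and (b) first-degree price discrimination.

A monopolist chooses Q where MR = MC. MR = 69.5 − 4Q; setting this equal to 20 gives Q = 12.375 and P = 44.75.
A perfectly discriminating monopolist sells every unit with P(Q) ≥ MC(Q), so output equals the competitive quantity Q = 24.75. Each buyer pays their reservation price, so CS = 0 and the firm captures all surplus.

Monopoly: Q = 12.375; Perfect PD: Q = 24.75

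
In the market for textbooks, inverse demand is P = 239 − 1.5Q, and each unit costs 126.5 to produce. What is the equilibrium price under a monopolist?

Monopoly sets MR = MC: 239 − 3Q = 126.5 ⇒ Q = 37.5, P = 239 − 1.5·37.5 = 182.75.

P = 182.75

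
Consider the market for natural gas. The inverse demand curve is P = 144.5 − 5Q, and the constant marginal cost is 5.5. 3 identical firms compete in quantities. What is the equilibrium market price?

In a 3-firm Cournot equilibrium, symmetry and the first-order condition give q = (144.5 − 5.5)/(20) = 6.95. So Q = 20.85 and P = 40.25.

P = 40.25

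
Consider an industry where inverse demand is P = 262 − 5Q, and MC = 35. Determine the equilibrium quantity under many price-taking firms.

Q = 45.4

Competitive firms price at marginal cost: P = 35, giving Q = 45.4.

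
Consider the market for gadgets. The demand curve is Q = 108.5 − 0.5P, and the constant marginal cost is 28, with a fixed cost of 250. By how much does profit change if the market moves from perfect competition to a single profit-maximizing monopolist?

Profit rises by 4465.125

Inverting demand: P = 217 − 2Q.
Perfect competition: P = MC = 28, so 217 − 2Q = 28 and Q = 94.5.
Profit = (28 − 28)·94.5 − 250 = −250.
Monopoly sets MR = MC: 217 − 4Q = 28 ⇒ Q = 47.25, P = 217 − 2·47.25 = 122.5.
Profit = (122.5 − 28)·47.25 − 250 = 4215.125.
Change in profit: 4215.125 − −250 = 4465.125.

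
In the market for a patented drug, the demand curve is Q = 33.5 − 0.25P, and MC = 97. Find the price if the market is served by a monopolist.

Inverting demand: P = 134 − 4Q.
The monopolist equates marginal revenue to marginal cost: 134 − 8Q = 97, so Q = 4.625. From demand, P = 115.5.

P = 115.5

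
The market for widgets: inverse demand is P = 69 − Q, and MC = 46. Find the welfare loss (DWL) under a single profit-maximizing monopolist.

DWL = 66.125

Competitive firms price at marginal cost: P = 46, giving Q = 23.
A monopolist chooses Q where MR = MC. MR = 69 − 2Q; setting this equal to 46 gives Q = 11.5 and P = 57.5.
DWL is the triangle between Q = 11.5 and Q = 23: ½·(23 − 11.5)·(57.5 − 46) = 66.125.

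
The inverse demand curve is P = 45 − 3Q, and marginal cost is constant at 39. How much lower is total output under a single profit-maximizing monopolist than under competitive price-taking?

Total output falls by 1

Under competition P = MC = 39, so Q = (45 − 39)/3 = 2.
The monopolist equates marginal revenue to marginal cost: 45 − 6Q = 39, so Q = 1. From demand, P = 42.
Change in total output: 1 − 2 = −1.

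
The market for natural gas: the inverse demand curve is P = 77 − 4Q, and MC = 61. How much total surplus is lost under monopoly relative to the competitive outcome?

DWL = 8

Competitive firms price at marginal cost: P = 61, giving Q = 4.
Monopoly sets MR = MC: 77 − 8Q = 61 ⇒ Q = 2, P = 77 − 4·2 = 69.
DWL is the triangle between Q = 2 and Q = 4: ½·(4 − 2)·(69 − 61) = 8.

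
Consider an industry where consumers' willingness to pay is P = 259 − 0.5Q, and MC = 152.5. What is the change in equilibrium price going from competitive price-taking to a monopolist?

Equilibrium price rises by 53.25

Competitive firms price at marginal cost: P = 152.5, giving Q = 213.
A monopolist chooses Q where MR = MC. MR = 259 − Q; setting this equal to 152.5 gives Q = 106.5 and P = 205.75.
Change in equilibrium price: 205.75 − 152.5 = 53.25.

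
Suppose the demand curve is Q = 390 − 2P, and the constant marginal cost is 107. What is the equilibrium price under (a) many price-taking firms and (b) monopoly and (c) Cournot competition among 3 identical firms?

Inverting demand: P = 195 − 0.5Q.
Under competition P = MC = 107, so Q = (195 − 107)/0.5 = 176.
The monopolist equates marginal revenue to marginal cost: 195 − Q = 107, so Q = 88. From demand, P = 151.
Cournot with 3 identical firms: the symmetric best-response condition is 195 − 2q = 107. Each firm produces q = 44, total output Q = 132, price P = 129.

Competition: P = 107; Monopoly: P = 151; Cournot: P = 129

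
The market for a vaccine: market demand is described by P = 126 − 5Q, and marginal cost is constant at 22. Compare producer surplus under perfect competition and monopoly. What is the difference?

PS rises by 540.8

Competitive firms price at marginal cost: P = 22, giving Q = 20.8.
PS = (22 − 22)·20.8 = 0.
A monopolist chooses Q where MR = MC. MR = 126 − 10Q; setting this equal to 22 gives Q = 10.4 and P = 74.
PS = (74 − 22)·10.4 = 540.8.
Change in producer surplus: 540.8 − 0 = 540.8.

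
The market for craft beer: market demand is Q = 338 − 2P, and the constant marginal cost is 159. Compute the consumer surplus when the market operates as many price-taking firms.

CS = 100

Inverting demand: P = 169 − 0.5Q.
Competitive firms price at marginal cost: P = 159, giving Q = 20.
CS = ½·(169 − 159)·20 = 100.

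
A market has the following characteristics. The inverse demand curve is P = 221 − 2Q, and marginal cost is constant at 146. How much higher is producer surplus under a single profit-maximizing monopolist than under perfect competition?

Under competition P = MC = 146, so Q = (221 − 146)/2 = 37.5.
PS = (146 − 146)·37.5 = 0.
A monopolist chooses Q where MR = MC. MR = 221 − 4Q; setting this equal to 146 gives Q = 18.75 and P = 183.5.
PS = (183.5 − 146)·18.75 = 703.125.
Change in producer surplus: 703.125 − 0 = 703.125.

PS rises by 703.125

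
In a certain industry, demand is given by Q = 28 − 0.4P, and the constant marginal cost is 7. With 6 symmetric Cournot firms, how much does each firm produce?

Inverting demand: P = 70 − 2.5Q.
Cournot with 6 identical firms: the symmetric best-response condition is 70 − 17.5q = 7. Each firm produces q = 3.6, total output Q = 21.6, price P = 16.

q_i = 3.6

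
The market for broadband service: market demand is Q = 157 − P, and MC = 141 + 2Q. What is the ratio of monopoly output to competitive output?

Q_m/Q_c = 0.75

Inverting demand: P = 157 − Q.
A monopolist chooses Q where MR = MC. MR = 157 − 2Q; setting this equal to 141 + 2Q gives Q = 4 and P = 153.
Competitive equilibrium sets price equal to marginal cost: 157 − Q = 141 + 2Q, so Q = 16/3 and P = 455/3.
Ratio Q_m/Q_c = 4/(16/3) = 0.75.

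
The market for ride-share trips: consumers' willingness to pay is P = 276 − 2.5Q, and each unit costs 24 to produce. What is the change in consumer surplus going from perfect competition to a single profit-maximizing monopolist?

Competitive firms price at marginal cost: P = 24, giving Q = 100.8.
CS = ½·(276 − 24)·100.8 = 12700.8.
Monopoly sets MR = MC: 276 − 5Q = 24 ⇒ Q = 50.4, P = 276 − 2.5·50.4 = 150.
CS = ½·(276 − 150)·50.4 = 3175.2.
Change in consumer surplus: 3175.2 − 12700.8 = −9525.6.

CS falls by 9525.6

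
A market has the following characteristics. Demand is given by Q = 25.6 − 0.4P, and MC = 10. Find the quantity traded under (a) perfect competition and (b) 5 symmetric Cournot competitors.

Inverting demand: P = 64 − 2.5Q.
Under competition P = MC = 10, so Q = (64 − 10)/2.5 = 21.6.
Cournot with 5 identical firms: the symmetric best-response condition is 64 − 15q = 10. Each firm produces q = 3.6, total output Q = 18, price P = 19.

Competition: Q = 21.6; Cournot: Q = 18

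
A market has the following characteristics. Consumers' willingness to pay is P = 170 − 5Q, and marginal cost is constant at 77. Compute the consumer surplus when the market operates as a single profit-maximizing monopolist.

CS = 216.225

Monopoly sets MR = MC: 170 − 10Q = 77 ⇒ Q = 9.3, P = 170 − 5·9.3 = 123.5.
CS = ½·(170 − 123.5)·9.3 = 216.225.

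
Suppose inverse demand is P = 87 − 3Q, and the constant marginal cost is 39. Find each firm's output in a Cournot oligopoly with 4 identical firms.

In a 4-firm Cournot equilibrium, symmetry and the first-order condition give q = (87 − 39)/(15) = 3.2. So Q = 12.8 and P = 48.6.

q_i = 3.2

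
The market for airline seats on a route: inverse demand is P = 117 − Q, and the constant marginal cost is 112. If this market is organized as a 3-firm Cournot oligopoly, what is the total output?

With 3 symmetric Cournot firms, each firm's FOC gives 117 − 4q = 112, so q = 1.25, Q = 3·1.25 = 3.75, and P = 113.25.

Q = 3.75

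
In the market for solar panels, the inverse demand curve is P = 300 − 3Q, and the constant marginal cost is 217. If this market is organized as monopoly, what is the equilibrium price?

A monopolist chooses Q where MR = MC. MR = 300 − 6Q; setting this equal to 217 gives Q = 83/6 and P = 258.5.

P = 258.5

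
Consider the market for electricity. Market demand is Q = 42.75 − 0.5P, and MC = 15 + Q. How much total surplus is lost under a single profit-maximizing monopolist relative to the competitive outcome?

Inverting demand: P = 85.5 − 2Q.
Under competition P = MC: 85.5 − 2Q = 15 + Q ⇒ Q = 23.5, P = 38.5.
A monopolist chooses Q where MR = MC. MR = 85.5 − 4Q; setting this equal to 15 + Q gives Q = 14.1 and P = 57.3.
CS = ½·(85.5 − 38.5)·23.5 = 552.25; PS = (38.5·23.5 − 15·23.5 − ½·1·23.5²) = 276.125; TS = 828.375.
CS = ½·(85.5 − 57.3)·14.1 = 198.81; PS = (57.3·14.1 − 15·14.1 − ½·1·14.1²) = 497.025; TS = 695.835.
DWL = 828.375 − 695.835 = 132.54.

DWL = 132.54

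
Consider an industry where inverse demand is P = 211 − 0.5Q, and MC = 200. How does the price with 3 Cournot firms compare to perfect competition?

Cournot: P = 202.75; Competition: P = 200

Cournot with 3 identical firms: the symmetric best-response condition is 211 − 2q = 200. Each firm produces q = 5.5, total output Q = 16.5, price P = 202.75.
Perfect competition: P = MC = 200, so 211 − 0.5Q = 200 and Q = 22.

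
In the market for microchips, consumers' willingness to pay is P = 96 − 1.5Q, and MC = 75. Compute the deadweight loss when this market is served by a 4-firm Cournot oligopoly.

Perfect competition: P = MC = 75, so 96 − 1.5Q = 75 and Q = 14.
With 4 symmetric Cournot firms, each firm's FOC gives 96 − 7.5q = 75, so q = 2.8, Q = 4·2.8 = 11.2, and P = 79.2.
DWL is the triangle between Q = 11.2 and Q = 14: ½·(14 − 11.2)·(79.2 − 75) = 5.88.

DWL = 5.88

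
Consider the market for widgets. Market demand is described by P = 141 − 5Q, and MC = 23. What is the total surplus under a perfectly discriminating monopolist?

TS = 1392.4

A perfectly discriminating monopolist sells every unit with P(Q) ≥ MC(Q), so output equals the competitive quantity Q = 23.6. Each buyer pays their reservation price, so CS = 0 and the firm captures all surplus.
TS = 1392.4 (equal to competitive TS).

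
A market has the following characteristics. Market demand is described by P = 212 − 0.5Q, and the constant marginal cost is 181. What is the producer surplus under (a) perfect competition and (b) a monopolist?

Competitive firms price at marginal cost: P = 181, giving Q = 62.
PS = (181 − 181)·62 = 0.
Monopoly sets MR = MC: 212 − Q = 181 ⇒ Q = 31, P = 212 − 0.5·31 = 196.5.
PS = (196.5 − 181)·31 = 480.5.

Competition: PS = 0; Monopoly: PS = 480.5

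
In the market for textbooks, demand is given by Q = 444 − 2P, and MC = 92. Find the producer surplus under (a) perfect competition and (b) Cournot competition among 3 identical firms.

Competition: PS = 0; Cournot: PS = 6337.5

Inverting demand: P = 222 − 0.5Q.
Competitive firms price at marginal cost: P = 92, giving Q = 260.
PS = (92 − 92)·260 = 0.
With 3 symmetric Cournot firms, each firm's FOC gives 222 − 2q = 92, so q = 65, Q = 3·65 = 195, and P = 124.5.
PS = (124.5 − 92)·195 = 6337.5.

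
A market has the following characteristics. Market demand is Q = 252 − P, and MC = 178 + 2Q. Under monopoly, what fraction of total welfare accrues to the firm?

Inverting demand: P = 252 − Q.
The monopolist equates marginal revenue to marginal cost: 252 − 2Q = 178 + 2Q, so Q = 18.5. From demand, P = 233.5.
CS = ½·(252 − 233.5)·18.5 = 171.125.
PS = P·Q − VC(Q) = 233.5·18.5 − (178·18.5 + ½·2·18.5²) = 684.5.
Share captured = PS/TS = 684.5/855.625 = 0.8.

PS/TS = 0.8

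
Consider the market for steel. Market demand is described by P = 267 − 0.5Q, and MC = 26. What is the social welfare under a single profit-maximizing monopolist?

A monopolist chooses Q where MR = MC. MR = 267 − Q; setting this equal to 26 gives Q = 241 and P = 146.5.
CS = ½·(267 − 146.5)·241 = 14520.25; PS = (146.5 − 26)·241 = 29040.5; TS = 43560.75.

TS = 43560.75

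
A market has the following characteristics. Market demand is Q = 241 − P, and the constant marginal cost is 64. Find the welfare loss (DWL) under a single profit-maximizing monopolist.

Inverting demand: P = 241 − Q.
Competitive firms price at marginal cost: P = 64, giving Q = 177.
Monopoly sets MR = MC: 241 − 2Q = 64 ⇒ Q = 88.5, P = 241 − 88.5 = 152.5.
DWL is the triangle between Q = 88.5 and Q = 177: ½·(177 − 88.5)·(152.5 − 64) = 3916.125.

DWL = 3916.125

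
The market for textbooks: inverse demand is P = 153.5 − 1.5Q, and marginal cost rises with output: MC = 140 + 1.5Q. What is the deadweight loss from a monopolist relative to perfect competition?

Under competition P = MC: 153.5 − 1.5Q = 140 + 1.5Q ⇒ Q = 4.5, P = 146.75.
Monopoly sets MR = MC: 153.5 − 3Q = 140 + 1.5Q ⇒ Q = 3, P = 153.5 − 1.5·3 = 149.
CS = ½·(153.5 − 146.75)·4.5 = 243/16; PS = (146.75·4.5 − 140·4.5 − ½·1.5·4.5²) = 243/16; TS = 30.375.
CS = ½·(153.5 − 149)·3 = 6.75; PS = (149·3 − 140·3 − ½·1.5·3²) = 20.25; TS = 27.
DWL = 30.375 − 27 = 3.375.

DWL = 3.375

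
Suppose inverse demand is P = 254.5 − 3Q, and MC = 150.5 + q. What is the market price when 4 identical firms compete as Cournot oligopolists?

P = 176.5

With 4 symmetric Cournot firms, each firm's FOC gives 254.5 − 15q = 150.5 + q, so q = 6.5, Q = 4·6.5 = 26, and P = 176.5.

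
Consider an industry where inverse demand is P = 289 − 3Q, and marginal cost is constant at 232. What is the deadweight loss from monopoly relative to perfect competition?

Competitive firms price at marginal cost: P = 232, giving Q = 19.
The monopolist equates marginal revenue to marginal cost: 289 − 6Q = 232, so Q = 9.5. From demand, P = 260.5.
DWL is the triangle between Q = 9.5 and Q = 19: ½·(19 − 9.5)·(260.5 − 232) = 135.375.

DWL = 135.375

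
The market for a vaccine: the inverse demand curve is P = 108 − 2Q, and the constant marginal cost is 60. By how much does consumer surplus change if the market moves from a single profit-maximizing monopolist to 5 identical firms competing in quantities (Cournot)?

Consumer surplus rises by 256

The monopolist equates marginal revenue to marginal cost: 108 − 4Q = 60, so Q = 12. From demand, P = 84.
CS = ½·(108 − 84)·12 = 144.
With 5 symmetric Cournot firms, each firm's FOC gives 108 − 12q = 60, so q = 4, Q = 5·4 = 20, and P = 68.
CS = ½·(108 − 68)·20 = 400.
Change in consumer surplus: 400 − 144 = 256.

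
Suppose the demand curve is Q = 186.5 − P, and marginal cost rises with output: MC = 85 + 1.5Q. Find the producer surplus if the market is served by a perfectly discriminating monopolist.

PS = 2060.45

Inverting demand: P = 186.5 − Q.
With perfect price discrimination, output is the efficient level Q = 40.6 (where demand meets MC), but every buyer pays their willingness to pay: CS = 0 and PS = total surplus.
PS = ½·(186.5 − 85)·40.6 = 2060.45.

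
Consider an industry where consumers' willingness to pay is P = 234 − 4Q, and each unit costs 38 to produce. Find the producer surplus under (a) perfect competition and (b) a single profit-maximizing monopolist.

Competition: PS = 0; Monopoly: PS = 2401

Under competition P = MC = 38, so Q = (234 − 38)/4 = 49.
PS = (38 − 38)·49 = 0.
A monopolist chooses Q where MR = MC. MR = 234 − 8Q; setting this equal to 38 gives Q = 24.5 and P = 136.
PS = (136 − 38)·24.5 = 2401.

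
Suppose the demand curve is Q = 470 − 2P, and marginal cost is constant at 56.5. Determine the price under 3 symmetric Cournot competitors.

P = 101.125

Inverting demand: P = 235 − 0.5Q.
With 3 symmetric Cournot firms, each firm's FOC gives 235 − 2q = 56.5, so q = 89.25, Q = 3·89.25 = 267.75, and P = 101.125.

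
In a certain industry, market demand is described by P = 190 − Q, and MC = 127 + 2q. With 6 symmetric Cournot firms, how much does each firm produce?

In a 6-firm Cournot equilibrium, symmetry and the first-order condition give q = (190 − 127)/(9) = 7. So Q = 42 and P = 148.

q_i = 7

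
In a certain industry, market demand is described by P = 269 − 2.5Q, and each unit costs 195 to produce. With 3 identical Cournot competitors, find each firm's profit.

π_i = 136.9

In a 3-firm Cournot equilibrium, symmetry and the first-order condition give q = (269 − 195)/(10) = 7.4. So Q = 22.2 and P = 213.5.
Each firm's profit = (213.5 − 195)·7.4 = 136.9.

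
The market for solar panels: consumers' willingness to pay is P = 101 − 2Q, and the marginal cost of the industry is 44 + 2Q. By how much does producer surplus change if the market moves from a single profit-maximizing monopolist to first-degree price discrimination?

PS rises by 135.375

A monopolist chooses Q where MR = MC. MR = 101 − 4Q; setting this equal to 44 + 2Q gives Q = 9.5 and P = 82.
PS = P·Q − VC(Q) = 82·9.5 − (44·9.5 + ½·2·9.5²) = 270.75.
With perfect price discrimination, output is the efficient level Q = 14.25 (where demand meets MC), but every buyer pays their willingness to pay: CS = 0 and PS = total surplus.
PS = ½·(101 − 44)·14.25 = 406.125.
Change in producer surplus: 406.125 − 270.75 = 135.375.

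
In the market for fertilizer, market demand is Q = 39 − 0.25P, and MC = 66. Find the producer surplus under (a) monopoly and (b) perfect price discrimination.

Monopoly: PS = 506.25; Perfect PD: PS = 1012.5

Inverting demand: P = 156 − 4Q.
The monopolist equates marginal revenue to marginal cost: 156 − 8Q = 66, so Q = 11.25. From demand, P = 111.
PS = (111 − 66)·11.25 = 506.25.
With perfect price discrimination, output is the efficient level Q = 22.5 (where demand meets MC), but every buyer pays their willingness to pay: CS = 0 and PS = total surplus.
PS = ½·(156 − 66)·22.5 = 1012.5.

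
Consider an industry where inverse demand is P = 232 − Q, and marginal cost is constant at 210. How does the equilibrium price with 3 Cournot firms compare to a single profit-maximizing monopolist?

Cournot: P = 215.5; Monopoly: P = 221

Cournot with 3 identical firms: the symmetric best-response condition is 232 − 4q = 210. Each firm produces q = 5.5, total output Q = 16.5, price P = 215.5.
The monopolist equates marginal revenue to marginal cost: 232 − 2Q = 210, so Q = 11. From demand, P = 221.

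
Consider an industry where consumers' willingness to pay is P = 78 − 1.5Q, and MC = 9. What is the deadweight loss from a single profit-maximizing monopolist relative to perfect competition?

Under competition P = MC = 9, so Q = (78 − 9)/1.5 = 46.
Monopoly sets MR = MC: 78 − 3Q = 9 ⇒ Q = 23, P = 78 − 1.5·23 = 43.5.
DWL is the triangle between Q = 23 and Q = 46: ½·(46 − 23)·(43.5 − 9) = 396.75.

DWL = 396.75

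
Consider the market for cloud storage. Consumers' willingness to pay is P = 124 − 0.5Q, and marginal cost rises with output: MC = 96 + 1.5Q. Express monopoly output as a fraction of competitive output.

A monopolist chooses Q where MR = MC. MR = 124 − Q; setting this equal to 96 + 1.5Q gives Q = 11.2 and P = 118.4.
Under competition P = MC: 124 − 0.5Q = 96 + 1.5Q ⇒ Q = 14, P = 117.
Ratio Q_m/Q_c = 11.2/14 = 0.8.

Q_m/Q_c = 0.8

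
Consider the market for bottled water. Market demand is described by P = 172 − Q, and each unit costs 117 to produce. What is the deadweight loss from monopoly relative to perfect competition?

Under competition P = MC = 117, so Q = (172 − 117)/1 = 55.
Monopoly sets MR = MC: 172 − 2Q = 117 ⇒ Q = 27.5, P = 172 − 27.5 = 144.5.
DWL is the triangle between Q = 27.5 and Q = 55: ½·(55 − 27.5)·(144.5 − 117) = 378.125.

DWL = 378.125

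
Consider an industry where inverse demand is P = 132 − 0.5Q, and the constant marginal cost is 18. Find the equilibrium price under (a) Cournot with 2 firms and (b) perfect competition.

With 2 symmetric Cournot firms, each firm's FOC gives 132 − 1.5q = 18, so q = 76, Q = 2·76 = 152, and P = 56.
Perfect competition: P = MC = 18, so 132 − 0.5Q = 18 and Q = 228.

Cournot: P = 56; Competition: P = 18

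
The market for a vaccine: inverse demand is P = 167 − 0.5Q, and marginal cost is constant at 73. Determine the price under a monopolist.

P = 120

Monopoly sets MR = MC: 167 − Q = 73 ⇒ Q = 94, P = 167 − 0.5·94 = 120.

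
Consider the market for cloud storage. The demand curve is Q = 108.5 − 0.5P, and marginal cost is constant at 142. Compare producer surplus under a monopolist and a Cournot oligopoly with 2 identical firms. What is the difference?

Inverting demand: P = 217 − 2Q.
The monopolist equates marginal revenue to marginal cost: 217 − 4Q = 142, so Q = 18.75. From demand, P = 179.5.
PS = (179.5 − 142)·18.75 = 703.125.
In a 2-firm Cournot equilibrium, symmetry and the first-order condition give q = (217 − 142)/(6) = 12.5. So Q = 25 and P = 167.
PS = (167 − 142)·25 = 625.
Change in producer surplus: 625 − 703.125 = −78.125.

Producer surplus falls by 78.125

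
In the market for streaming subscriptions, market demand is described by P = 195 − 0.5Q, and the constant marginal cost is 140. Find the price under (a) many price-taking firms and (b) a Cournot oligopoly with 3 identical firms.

Competition: P = 140; Cournot: P = 153.75

Competitive firms price at marginal cost: P = 140, giving Q = 110.
Cournot with 3 identical firms: the symmetric best-response condition is 195 − 2q = 140. Each firm produces q = 27.5, total output Q = 82.5, price P = 153.75.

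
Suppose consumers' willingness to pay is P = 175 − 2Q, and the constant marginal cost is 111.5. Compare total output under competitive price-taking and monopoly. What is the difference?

Competitive firms price at marginal cost: P = 111.5, giving Q = 31.75.
Monopoly sets MR = MC: 175 − 4Q = 111.5 ⇒ Q = 15.875, P = 175 − 2·15.875 = 143.25.
Change in total output: 15.875 − 31.75 = −15.875.

Q falls by 15.875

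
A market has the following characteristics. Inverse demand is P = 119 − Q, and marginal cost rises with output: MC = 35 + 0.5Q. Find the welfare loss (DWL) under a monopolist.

DWL = 376.32

Under competition P = MC: 119 − Q = 35 + 0.5Q ⇒ Q = 56, P = 63.
A monopolist chooses Q where MR = MC. MR = 119 − 2Q; setting this equal to 35 + 0.5Q gives Q = 33.6 and P = 85.4.
CS = ½·(119 − 63)·56 = 1568; PS = (63·56 − 35·56 − ½·0.5·56²) = 784; TS = 2352.
CS = ½·(119 − 85.4)·33.6 = 564.48; PS = (85.4·33.6 − 35·33.6 − ½·0.5·33.6²) = 1411.2; TS = 1975.68.
DWL = 2352 − 1975.68 = 376.32.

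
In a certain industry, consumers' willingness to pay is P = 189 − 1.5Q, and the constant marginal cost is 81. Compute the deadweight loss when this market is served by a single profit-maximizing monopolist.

Competitive firms price at marginal cost: P = 81, giving Q = 72.
A monopolist chooses Q where MR = MC. MR = 189 − 3Q; setting this equal to 81 gives Q = 36 and P = 135.
DWL is the triangle between Q = 36 and Q = 72: ½·(72 − 36)·(135 − 81) = 972.

DWL = 972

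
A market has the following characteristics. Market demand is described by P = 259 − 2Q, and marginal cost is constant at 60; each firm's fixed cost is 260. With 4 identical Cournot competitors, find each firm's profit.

With 4 symmetric Cournot firms, each firm's FOC gives 259 − 10q = 60, so q = 19.9, Q = 4·19.9 = 79.6, and P = 99.8.
Each firm's profit = (99.8 − 60)·19.9 − 260 = 532.02.

π_i = 532.02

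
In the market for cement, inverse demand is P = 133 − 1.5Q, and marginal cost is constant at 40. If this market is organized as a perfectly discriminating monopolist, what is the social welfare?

Under first-degree price discrimination the firm charges each unit its demand price and produces up to where P = MC, i.e. Q = 62. Consumer surplus is zero; producer surplus equals total surplus.
TS = 2883 (equal to competitive TS).

TS = 2883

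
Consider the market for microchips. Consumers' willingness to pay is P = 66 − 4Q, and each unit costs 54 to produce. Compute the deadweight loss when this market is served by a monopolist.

Competitive firms price at marginal cost: P = 54, giving Q = 3.
The monopolist equates marginal revenue to marginal cost: 66 − 8Q = 54, so Q = 1.5. From demand, P = 60.
DWL is the triangle between Q = 1.5 and Q = 3: ½·(3 − 1.5)·(60 − 54) = 4.5.

DWL = 4.5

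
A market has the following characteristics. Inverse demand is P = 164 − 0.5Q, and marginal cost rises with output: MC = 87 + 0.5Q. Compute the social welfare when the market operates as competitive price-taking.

TS = 2964.5

Competitive equilibrium sets price equal to marginal cost: 164 − 0.5Q = 87 + 0.5Q, so Q = 77 and P = 125.5.
CS = ½·(164 − 125.5)·77 = 1482.25; PS = (125.5·77 − 87·77 − ½·0.5·77²) = 1482.25; TS = 2964.5.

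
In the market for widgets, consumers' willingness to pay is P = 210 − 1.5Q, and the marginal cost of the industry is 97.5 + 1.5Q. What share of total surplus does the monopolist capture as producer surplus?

PS/TS = 0.75

Monopoly sets MR = MC: 210 − 3Q = 97.5 + 1.5Q ⇒ Q = 25, P = 210 − 1.5·25 = 172.5.
CS = ½·(210 − 172.5)·25 = 468.75.
PS = P·Q − VC(Q) = 172.5·25 − (97.5·25 + ½·1.5·25²) = 1406.25.
Share captured = PS/TS = 1406.25/1875 = 0.75.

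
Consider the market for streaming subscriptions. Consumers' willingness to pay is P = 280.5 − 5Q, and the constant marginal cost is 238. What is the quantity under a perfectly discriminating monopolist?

Q = 8.5

Under first-degree price discrimination the firm charges each unit its demand price and produces up to where P = MC, i.e. Q = 8.5. Consumer surplus is zero; producer surplus equals total surplus.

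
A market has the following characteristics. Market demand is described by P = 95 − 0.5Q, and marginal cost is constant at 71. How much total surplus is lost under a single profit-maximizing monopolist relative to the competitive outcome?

DWL = 144

Under competition P = MC = 71, so Q = (95 − 71)/0.5 = 48.
The monopolist equates marginal revenue to marginal cost: 95 − Q = 71, so Q = 24. From demand, P = 83.
DWL is the triangle between Q = 24 and Q = 48: ½·(48 − 24)·(83 − 71) = 144.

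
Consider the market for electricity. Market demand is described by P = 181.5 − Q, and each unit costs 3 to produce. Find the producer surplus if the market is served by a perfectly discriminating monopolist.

PS = 15931.125

With perfect price discrimination, output is the efficient level Q = 178.5 (where demand meets MC), but every buyer pays their willingness to pay: CS = 0 and PS = total surplus.
PS = ½·(181.5 − 3)·178.5 = 15931.125.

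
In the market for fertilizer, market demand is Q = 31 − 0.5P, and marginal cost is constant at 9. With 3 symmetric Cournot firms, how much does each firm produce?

q_i = 6.625

Inverting demand: P = 62 − 2Q.
Cournot with 3 identical firms: the symmetric best-response condition is 62 − 8q = 9. Each firm produces q = 6.625, total output Q = 19.875, price P = 22.25.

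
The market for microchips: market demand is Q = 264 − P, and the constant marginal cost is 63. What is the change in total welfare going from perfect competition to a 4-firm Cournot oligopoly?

Inverting demand: P = 264 − Q.
Competitive firms price at marginal cost: P = 63, giving Q = 201.
CS = ½·(264 − 63)·201 = 20200.5; PS = (63 − 63)·201 = 0; TS = 20200.5.
With 4 symmetric Cournot firms, each firm's FOC gives 264 − 5q = 63, so q = 40.2, Q = 4·40.2 = 160.8, and P = 103.2.
CS = ½·(264 − 103.2)·160.8 = 12928.32; PS = (103.2 − 63)·160.8 = 6464.16; TS = 19392.48.
Change in total welfare: 19392.48 − 20200.5 = −808.02.

TS falls by 808.02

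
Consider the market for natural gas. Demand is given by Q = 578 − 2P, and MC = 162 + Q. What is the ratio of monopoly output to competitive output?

Q_m/Q_c = 0.75

Inverting demand: P = 289 − 0.5Q.
The monopolist equates marginal revenue to marginal cost: 289 − Q = 162 + Q, so Q = 63.5. From demand, P = 257.25.
Competitive equilibrium sets price equal to marginal cost: 289 − 0.5Q = 162 + Q, so Q = 254/3 and P = 740/3.
Ratio Q_m/Q_c = 63.5/(254/3) = 0.75.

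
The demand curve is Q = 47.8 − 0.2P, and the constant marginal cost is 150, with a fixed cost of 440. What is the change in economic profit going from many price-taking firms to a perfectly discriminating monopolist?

Inverting demand: P = 239 − 5Q.
Competitive firms price at marginal cost: P = 150, giving Q = 17.8.
Profit = (150 − 150)·17.8 − 440 = −440.
With perfect price discrimination, output is the efficient level Q = 17.8 (where demand meets MC), but every buyer pays their willingness to pay: CS = 0 and PS = total surplus.
PS equals the full surplus area, 792.1. Profit = 792.1 − 440 = 352.1.
Change in economic profit: 352.1 − −440 = 792.1.

Economic profit rises by 792.1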